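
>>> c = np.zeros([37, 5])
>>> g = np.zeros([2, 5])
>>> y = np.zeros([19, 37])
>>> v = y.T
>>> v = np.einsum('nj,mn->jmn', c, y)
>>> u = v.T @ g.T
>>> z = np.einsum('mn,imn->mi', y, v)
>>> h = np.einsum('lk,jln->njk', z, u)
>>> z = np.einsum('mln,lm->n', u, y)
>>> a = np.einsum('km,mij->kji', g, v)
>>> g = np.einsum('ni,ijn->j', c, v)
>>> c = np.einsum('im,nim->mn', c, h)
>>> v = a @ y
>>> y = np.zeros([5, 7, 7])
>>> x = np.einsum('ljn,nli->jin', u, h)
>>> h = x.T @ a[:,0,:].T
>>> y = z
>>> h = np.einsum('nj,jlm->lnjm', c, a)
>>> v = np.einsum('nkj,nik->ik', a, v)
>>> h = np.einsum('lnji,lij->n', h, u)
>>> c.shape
(5, 2)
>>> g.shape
(19,)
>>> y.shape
(2,)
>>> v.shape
(37, 37)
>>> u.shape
(37, 19, 2)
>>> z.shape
(2,)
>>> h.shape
(5,)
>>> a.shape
(2, 37, 19)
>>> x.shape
(19, 5, 2)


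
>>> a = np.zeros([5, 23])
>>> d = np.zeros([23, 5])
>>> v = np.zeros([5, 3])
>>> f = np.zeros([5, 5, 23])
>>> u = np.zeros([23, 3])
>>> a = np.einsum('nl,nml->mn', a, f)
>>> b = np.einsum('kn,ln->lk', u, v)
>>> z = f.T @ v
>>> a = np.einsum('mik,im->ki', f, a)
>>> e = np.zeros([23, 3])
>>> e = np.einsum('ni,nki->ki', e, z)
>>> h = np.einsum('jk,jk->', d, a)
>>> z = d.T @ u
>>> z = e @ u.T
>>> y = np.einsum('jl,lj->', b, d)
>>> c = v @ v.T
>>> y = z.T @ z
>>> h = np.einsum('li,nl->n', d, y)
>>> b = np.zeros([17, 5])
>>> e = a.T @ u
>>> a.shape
(23, 5)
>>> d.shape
(23, 5)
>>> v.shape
(5, 3)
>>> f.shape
(5, 5, 23)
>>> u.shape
(23, 3)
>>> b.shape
(17, 5)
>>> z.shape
(5, 23)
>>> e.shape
(5, 3)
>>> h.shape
(23,)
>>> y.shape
(23, 23)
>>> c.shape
(5, 5)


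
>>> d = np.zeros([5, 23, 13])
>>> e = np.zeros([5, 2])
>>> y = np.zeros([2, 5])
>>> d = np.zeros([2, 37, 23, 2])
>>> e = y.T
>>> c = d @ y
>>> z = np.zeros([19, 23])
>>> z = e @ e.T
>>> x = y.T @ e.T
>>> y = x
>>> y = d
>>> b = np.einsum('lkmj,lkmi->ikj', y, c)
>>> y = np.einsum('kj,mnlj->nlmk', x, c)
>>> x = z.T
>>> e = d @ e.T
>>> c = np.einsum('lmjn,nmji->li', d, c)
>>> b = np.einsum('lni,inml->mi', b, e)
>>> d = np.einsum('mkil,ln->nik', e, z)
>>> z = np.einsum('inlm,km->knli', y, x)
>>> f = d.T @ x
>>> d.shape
(5, 23, 37)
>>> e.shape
(2, 37, 23, 5)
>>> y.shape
(37, 23, 2, 5)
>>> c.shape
(2, 5)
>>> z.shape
(5, 23, 2, 37)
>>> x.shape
(5, 5)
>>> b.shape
(23, 2)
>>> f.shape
(37, 23, 5)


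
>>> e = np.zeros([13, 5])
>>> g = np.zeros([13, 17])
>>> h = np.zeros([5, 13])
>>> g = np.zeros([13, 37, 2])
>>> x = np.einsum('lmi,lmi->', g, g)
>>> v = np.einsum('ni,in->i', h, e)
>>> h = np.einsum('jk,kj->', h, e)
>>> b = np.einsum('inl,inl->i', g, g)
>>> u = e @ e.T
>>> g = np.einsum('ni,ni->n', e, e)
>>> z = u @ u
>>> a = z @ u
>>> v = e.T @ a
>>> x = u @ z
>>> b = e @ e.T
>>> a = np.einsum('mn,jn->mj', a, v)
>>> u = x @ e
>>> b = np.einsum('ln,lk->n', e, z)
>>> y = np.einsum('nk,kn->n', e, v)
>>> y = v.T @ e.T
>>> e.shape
(13, 5)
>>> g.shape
(13,)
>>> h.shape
()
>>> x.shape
(13, 13)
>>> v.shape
(5, 13)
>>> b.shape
(5,)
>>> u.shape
(13, 5)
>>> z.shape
(13, 13)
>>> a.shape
(13, 5)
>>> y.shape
(13, 13)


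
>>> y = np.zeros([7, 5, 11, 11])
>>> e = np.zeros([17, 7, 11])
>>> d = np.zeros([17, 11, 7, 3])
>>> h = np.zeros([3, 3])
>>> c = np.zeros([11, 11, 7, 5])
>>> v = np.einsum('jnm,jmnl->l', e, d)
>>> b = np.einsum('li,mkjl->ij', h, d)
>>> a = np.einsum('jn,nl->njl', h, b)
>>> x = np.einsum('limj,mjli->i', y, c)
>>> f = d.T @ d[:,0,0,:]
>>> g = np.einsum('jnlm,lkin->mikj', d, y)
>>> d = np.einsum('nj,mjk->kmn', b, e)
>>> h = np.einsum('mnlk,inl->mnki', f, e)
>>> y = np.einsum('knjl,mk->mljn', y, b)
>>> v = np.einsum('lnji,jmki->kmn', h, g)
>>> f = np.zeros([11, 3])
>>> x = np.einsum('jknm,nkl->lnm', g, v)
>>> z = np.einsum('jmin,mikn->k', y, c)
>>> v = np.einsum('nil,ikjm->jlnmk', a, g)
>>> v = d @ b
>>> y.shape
(3, 11, 11, 5)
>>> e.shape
(17, 7, 11)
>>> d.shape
(11, 17, 3)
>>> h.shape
(3, 7, 3, 17)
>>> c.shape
(11, 11, 7, 5)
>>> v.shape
(11, 17, 7)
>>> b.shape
(3, 7)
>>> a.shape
(3, 3, 7)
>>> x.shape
(7, 5, 17)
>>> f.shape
(11, 3)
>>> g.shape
(3, 11, 5, 17)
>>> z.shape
(7,)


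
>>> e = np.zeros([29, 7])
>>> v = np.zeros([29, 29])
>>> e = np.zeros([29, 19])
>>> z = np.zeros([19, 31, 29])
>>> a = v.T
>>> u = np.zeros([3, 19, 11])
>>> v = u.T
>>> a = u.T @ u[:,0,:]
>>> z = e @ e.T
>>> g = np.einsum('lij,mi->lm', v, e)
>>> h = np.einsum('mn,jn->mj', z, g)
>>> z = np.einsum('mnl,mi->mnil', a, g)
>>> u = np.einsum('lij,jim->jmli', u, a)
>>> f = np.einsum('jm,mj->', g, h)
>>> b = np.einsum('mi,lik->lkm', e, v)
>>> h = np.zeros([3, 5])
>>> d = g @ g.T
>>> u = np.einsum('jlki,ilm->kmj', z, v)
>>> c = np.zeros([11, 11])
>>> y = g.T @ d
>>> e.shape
(29, 19)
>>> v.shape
(11, 19, 3)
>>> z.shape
(11, 19, 29, 11)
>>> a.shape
(11, 19, 11)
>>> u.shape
(29, 3, 11)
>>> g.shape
(11, 29)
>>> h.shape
(3, 5)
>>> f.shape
()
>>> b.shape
(11, 3, 29)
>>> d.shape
(11, 11)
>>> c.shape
(11, 11)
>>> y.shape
(29, 11)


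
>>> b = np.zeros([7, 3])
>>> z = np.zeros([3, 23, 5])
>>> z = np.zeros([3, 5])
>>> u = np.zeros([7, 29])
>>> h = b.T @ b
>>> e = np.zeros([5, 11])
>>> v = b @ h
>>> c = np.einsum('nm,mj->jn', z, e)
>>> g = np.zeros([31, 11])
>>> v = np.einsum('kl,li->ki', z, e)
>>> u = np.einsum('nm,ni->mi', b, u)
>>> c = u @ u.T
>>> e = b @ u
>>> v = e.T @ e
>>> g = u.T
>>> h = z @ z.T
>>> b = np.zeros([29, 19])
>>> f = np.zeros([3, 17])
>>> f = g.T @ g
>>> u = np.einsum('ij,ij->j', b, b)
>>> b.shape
(29, 19)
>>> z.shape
(3, 5)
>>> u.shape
(19,)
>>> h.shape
(3, 3)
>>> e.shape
(7, 29)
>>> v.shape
(29, 29)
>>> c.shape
(3, 3)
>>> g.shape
(29, 3)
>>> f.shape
(3, 3)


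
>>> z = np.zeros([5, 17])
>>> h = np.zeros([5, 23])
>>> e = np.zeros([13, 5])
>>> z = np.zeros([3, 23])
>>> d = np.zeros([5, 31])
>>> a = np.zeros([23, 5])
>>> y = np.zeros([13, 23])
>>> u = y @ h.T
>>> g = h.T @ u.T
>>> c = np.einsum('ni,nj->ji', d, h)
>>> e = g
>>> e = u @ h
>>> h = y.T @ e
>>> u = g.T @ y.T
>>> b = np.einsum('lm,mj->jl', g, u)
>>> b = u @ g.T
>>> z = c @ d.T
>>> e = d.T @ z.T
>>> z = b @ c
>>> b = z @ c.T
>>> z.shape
(13, 31)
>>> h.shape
(23, 23)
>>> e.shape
(31, 23)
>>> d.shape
(5, 31)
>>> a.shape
(23, 5)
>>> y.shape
(13, 23)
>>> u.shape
(13, 13)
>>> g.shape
(23, 13)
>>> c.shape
(23, 31)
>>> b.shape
(13, 23)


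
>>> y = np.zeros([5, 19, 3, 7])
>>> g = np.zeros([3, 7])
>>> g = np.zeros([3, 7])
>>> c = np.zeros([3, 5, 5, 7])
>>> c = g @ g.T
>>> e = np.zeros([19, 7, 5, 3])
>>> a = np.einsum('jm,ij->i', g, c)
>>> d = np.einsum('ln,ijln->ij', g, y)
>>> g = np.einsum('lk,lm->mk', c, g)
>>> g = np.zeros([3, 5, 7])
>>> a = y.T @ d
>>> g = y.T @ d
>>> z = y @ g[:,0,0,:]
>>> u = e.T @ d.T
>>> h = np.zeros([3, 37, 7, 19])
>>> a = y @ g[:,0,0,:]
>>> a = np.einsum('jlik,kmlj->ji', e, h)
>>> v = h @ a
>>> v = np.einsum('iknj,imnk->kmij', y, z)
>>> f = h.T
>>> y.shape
(5, 19, 3, 7)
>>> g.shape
(7, 3, 19, 19)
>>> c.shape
(3, 3)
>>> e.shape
(19, 7, 5, 3)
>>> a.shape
(19, 5)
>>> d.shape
(5, 19)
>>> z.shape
(5, 19, 3, 19)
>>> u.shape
(3, 5, 7, 5)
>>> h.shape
(3, 37, 7, 19)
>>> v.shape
(19, 19, 5, 7)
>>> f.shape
(19, 7, 37, 3)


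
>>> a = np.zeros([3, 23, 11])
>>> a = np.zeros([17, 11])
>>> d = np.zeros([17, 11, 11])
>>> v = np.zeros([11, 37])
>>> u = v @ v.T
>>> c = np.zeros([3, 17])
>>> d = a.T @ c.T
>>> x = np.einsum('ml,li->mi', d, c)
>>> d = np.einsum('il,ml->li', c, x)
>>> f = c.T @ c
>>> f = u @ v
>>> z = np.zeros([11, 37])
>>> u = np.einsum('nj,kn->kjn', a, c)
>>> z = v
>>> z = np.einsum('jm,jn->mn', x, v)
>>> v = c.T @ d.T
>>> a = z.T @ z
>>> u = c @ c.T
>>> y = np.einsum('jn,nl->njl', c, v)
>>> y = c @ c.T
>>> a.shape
(37, 37)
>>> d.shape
(17, 3)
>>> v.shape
(17, 17)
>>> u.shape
(3, 3)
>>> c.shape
(3, 17)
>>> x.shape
(11, 17)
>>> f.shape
(11, 37)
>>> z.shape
(17, 37)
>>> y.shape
(3, 3)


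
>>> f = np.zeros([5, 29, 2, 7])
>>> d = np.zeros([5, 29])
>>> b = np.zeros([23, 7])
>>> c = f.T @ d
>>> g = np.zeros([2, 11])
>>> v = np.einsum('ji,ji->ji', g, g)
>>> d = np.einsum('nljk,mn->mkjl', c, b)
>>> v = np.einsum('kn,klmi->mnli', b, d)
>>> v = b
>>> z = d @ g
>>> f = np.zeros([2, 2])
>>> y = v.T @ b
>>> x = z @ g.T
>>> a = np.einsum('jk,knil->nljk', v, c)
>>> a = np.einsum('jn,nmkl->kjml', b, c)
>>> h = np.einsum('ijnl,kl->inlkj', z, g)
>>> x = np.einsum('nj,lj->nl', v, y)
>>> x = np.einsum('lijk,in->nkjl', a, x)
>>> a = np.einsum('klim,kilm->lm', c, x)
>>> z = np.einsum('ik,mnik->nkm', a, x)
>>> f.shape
(2, 2)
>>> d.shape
(23, 29, 29, 2)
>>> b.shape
(23, 7)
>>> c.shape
(7, 2, 29, 29)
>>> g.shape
(2, 11)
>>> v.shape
(23, 7)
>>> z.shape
(29, 29, 7)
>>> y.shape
(7, 7)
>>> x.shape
(7, 29, 2, 29)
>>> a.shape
(2, 29)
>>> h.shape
(23, 29, 11, 2, 29)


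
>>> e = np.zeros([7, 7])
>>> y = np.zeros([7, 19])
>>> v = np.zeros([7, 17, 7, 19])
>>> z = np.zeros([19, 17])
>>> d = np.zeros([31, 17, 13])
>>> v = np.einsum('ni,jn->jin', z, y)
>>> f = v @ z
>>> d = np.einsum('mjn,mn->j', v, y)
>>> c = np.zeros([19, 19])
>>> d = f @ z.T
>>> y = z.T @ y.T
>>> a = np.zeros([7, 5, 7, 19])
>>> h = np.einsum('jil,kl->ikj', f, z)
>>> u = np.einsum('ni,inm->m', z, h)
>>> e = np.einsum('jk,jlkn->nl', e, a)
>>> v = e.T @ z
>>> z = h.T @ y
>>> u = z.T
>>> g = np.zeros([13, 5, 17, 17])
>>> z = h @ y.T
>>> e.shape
(19, 5)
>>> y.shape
(17, 7)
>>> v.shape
(5, 17)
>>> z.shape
(17, 19, 17)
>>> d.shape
(7, 17, 19)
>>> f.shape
(7, 17, 17)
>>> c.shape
(19, 19)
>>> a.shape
(7, 5, 7, 19)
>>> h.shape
(17, 19, 7)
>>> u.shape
(7, 19, 7)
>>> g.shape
(13, 5, 17, 17)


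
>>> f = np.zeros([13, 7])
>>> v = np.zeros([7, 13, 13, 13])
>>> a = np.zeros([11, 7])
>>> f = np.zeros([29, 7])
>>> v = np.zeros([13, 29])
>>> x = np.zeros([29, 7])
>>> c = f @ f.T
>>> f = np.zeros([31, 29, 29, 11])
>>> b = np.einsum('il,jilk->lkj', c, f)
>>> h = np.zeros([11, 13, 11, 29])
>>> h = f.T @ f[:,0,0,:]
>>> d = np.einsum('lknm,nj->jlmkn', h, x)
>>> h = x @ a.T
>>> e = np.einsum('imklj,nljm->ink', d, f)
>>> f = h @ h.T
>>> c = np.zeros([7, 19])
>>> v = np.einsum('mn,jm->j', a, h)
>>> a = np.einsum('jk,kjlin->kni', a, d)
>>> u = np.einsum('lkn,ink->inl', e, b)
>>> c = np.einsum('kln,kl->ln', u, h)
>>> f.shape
(29, 29)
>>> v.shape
(29,)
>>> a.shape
(7, 29, 29)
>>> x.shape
(29, 7)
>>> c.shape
(11, 7)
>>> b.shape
(29, 11, 31)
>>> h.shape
(29, 11)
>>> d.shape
(7, 11, 11, 29, 29)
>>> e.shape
(7, 31, 11)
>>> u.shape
(29, 11, 7)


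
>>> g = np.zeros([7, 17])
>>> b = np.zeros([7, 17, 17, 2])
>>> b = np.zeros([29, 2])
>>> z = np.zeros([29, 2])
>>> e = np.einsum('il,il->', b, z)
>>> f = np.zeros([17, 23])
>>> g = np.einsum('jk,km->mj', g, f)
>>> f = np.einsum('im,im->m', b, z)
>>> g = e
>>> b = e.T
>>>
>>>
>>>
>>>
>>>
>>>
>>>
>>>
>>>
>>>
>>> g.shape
()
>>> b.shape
()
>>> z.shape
(29, 2)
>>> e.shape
()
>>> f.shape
(2,)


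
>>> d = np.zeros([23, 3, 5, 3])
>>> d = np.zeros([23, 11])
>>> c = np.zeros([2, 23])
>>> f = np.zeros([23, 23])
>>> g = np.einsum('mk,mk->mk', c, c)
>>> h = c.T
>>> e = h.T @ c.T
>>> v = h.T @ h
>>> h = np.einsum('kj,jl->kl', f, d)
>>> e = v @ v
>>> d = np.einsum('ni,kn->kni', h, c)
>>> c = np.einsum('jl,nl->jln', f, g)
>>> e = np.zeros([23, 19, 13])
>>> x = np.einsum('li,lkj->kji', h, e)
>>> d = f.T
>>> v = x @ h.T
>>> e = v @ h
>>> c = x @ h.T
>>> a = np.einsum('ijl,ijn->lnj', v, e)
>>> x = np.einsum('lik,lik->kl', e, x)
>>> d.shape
(23, 23)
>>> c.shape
(19, 13, 23)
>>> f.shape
(23, 23)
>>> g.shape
(2, 23)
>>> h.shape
(23, 11)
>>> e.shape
(19, 13, 11)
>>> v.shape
(19, 13, 23)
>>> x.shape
(11, 19)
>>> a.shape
(23, 11, 13)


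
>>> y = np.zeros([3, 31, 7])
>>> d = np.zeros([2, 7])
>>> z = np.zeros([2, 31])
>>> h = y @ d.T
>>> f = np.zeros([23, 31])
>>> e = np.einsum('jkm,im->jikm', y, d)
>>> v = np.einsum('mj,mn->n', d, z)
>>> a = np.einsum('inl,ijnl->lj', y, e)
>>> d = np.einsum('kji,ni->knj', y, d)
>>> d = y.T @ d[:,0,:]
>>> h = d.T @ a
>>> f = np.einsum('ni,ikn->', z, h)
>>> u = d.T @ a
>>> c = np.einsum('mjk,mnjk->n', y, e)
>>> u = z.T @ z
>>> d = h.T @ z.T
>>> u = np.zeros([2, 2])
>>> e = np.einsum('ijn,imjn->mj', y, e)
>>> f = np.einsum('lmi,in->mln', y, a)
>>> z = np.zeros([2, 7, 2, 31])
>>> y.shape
(3, 31, 7)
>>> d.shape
(2, 31, 2)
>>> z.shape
(2, 7, 2, 31)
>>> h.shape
(31, 31, 2)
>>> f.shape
(31, 3, 2)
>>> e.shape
(2, 31)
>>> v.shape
(31,)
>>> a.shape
(7, 2)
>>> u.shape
(2, 2)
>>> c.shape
(2,)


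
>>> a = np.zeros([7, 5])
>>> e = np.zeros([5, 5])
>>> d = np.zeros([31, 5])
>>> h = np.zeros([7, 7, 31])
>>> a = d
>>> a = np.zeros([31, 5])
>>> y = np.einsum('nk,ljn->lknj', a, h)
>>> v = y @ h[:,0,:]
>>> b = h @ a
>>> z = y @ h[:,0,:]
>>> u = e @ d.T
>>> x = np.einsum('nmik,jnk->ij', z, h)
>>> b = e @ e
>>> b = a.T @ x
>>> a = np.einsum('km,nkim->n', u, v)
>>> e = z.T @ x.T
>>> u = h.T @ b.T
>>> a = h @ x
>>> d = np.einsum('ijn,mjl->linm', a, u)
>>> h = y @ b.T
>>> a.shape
(7, 7, 7)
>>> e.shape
(31, 31, 5, 31)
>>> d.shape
(5, 7, 7, 31)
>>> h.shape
(7, 5, 31, 5)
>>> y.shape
(7, 5, 31, 7)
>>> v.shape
(7, 5, 31, 31)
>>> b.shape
(5, 7)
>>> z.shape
(7, 5, 31, 31)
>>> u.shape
(31, 7, 5)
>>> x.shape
(31, 7)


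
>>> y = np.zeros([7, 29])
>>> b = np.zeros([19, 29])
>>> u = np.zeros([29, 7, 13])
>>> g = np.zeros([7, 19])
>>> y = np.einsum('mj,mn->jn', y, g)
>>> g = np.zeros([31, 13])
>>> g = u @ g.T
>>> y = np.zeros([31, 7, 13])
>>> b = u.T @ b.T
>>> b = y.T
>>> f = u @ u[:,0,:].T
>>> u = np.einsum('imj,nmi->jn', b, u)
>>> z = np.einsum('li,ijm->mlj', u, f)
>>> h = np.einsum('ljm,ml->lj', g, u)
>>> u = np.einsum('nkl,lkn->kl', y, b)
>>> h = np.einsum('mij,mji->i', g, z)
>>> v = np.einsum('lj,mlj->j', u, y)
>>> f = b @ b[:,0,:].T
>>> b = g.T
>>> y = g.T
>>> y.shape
(31, 7, 29)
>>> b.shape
(31, 7, 29)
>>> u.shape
(7, 13)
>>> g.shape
(29, 7, 31)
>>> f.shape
(13, 7, 13)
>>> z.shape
(29, 31, 7)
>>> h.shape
(7,)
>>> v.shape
(13,)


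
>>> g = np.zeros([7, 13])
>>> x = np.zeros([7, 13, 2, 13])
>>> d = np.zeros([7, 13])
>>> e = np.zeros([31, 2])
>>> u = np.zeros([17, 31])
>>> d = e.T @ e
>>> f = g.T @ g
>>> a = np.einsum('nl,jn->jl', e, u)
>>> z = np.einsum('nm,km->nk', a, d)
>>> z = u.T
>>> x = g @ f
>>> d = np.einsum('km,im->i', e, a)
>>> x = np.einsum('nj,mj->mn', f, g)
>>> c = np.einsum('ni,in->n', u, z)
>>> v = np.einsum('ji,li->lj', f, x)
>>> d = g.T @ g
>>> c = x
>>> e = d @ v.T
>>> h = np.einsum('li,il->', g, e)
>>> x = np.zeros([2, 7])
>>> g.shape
(7, 13)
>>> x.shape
(2, 7)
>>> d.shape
(13, 13)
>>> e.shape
(13, 7)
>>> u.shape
(17, 31)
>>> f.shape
(13, 13)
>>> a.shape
(17, 2)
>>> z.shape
(31, 17)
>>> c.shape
(7, 13)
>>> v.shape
(7, 13)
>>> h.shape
()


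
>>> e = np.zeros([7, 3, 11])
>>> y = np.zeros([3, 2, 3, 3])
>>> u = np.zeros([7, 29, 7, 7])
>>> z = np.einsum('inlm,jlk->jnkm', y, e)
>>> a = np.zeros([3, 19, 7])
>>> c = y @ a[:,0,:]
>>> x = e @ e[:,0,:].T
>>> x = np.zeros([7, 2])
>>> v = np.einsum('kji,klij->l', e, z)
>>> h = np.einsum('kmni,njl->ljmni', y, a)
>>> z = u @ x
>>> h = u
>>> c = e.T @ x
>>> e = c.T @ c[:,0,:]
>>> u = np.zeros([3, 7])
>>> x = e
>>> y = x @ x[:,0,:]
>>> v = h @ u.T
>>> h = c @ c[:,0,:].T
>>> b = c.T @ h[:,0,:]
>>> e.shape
(2, 3, 2)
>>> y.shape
(2, 3, 2)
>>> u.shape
(3, 7)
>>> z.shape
(7, 29, 7, 2)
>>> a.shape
(3, 19, 7)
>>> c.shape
(11, 3, 2)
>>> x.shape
(2, 3, 2)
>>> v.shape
(7, 29, 7, 3)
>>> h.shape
(11, 3, 11)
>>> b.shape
(2, 3, 11)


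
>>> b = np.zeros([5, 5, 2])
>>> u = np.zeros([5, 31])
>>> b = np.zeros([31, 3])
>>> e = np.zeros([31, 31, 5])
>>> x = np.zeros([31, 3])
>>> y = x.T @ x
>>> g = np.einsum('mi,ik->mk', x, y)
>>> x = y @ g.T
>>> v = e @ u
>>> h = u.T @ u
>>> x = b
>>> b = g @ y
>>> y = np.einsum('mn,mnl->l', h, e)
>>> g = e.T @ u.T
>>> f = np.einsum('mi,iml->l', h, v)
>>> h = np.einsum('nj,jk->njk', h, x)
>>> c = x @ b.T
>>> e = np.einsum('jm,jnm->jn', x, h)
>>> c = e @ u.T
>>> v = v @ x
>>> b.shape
(31, 3)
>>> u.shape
(5, 31)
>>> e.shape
(31, 31)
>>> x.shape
(31, 3)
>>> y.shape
(5,)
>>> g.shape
(5, 31, 5)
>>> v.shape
(31, 31, 3)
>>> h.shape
(31, 31, 3)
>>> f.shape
(31,)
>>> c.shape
(31, 5)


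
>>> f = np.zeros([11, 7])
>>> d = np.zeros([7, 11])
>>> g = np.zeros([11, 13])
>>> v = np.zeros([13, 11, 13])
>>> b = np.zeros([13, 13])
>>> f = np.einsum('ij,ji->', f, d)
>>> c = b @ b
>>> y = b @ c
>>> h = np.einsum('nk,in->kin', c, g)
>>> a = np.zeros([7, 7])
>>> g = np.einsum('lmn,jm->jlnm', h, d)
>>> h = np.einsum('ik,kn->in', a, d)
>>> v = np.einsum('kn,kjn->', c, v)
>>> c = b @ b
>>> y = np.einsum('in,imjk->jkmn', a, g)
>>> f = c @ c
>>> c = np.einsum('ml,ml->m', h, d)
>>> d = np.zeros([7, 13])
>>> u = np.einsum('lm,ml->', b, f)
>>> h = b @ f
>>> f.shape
(13, 13)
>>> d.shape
(7, 13)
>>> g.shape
(7, 13, 13, 11)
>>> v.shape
()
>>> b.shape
(13, 13)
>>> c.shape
(7,)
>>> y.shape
(13, 11, 13, 7)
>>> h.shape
(13, 13)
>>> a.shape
(7, 7)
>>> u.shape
()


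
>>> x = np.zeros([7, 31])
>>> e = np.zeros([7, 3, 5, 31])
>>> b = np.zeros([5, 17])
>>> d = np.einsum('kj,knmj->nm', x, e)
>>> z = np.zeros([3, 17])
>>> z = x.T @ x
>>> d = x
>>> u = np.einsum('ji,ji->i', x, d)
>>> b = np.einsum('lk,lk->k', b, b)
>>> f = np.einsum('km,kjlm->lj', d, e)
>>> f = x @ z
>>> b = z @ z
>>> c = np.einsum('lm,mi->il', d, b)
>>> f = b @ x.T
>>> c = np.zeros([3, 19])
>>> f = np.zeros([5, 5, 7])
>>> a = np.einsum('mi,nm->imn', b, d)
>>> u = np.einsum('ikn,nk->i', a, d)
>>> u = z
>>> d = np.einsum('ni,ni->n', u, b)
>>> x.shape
(7, 31)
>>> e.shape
(7, 3, 5, 31)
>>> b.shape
(31, 31)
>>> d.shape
(31,)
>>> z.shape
(31, 31)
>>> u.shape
(31, 31)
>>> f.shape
(5, 5, 7)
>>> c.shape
(3, 19)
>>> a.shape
(31, 31, 7)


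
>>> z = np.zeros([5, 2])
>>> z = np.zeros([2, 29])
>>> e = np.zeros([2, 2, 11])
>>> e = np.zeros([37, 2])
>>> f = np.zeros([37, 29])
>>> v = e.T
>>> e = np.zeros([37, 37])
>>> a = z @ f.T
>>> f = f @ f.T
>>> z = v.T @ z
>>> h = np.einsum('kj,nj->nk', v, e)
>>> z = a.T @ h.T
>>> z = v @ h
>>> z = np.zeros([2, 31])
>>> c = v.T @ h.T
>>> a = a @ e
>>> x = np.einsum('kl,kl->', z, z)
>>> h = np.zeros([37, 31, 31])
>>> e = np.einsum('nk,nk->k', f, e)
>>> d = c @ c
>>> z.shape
(2, 31)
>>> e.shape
(37,)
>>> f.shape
(37, 37)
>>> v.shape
(2, 37)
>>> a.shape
(2, 37)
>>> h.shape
(37, 31, 31)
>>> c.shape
(37, 37)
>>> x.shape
()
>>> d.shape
(37, 37)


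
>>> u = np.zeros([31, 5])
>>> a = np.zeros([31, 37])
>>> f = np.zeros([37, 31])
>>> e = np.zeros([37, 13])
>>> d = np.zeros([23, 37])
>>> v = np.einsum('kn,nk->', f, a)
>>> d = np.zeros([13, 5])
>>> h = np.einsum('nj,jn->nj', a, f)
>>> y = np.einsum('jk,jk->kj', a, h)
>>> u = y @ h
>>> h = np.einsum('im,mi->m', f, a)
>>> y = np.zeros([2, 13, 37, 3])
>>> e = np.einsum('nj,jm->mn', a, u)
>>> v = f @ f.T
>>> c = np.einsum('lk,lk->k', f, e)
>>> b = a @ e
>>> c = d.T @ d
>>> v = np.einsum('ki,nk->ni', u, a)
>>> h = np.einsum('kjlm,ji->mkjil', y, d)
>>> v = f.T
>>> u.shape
(37, 37)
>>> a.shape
(31, 37)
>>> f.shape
(37, 31)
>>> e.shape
(37, 31)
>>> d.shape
(13, 5)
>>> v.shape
(31, 37)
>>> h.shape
(3, 2, 13, 5, 37)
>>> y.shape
(2, 13, 37, 3)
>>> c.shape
(5, 5)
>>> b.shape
(31, 31)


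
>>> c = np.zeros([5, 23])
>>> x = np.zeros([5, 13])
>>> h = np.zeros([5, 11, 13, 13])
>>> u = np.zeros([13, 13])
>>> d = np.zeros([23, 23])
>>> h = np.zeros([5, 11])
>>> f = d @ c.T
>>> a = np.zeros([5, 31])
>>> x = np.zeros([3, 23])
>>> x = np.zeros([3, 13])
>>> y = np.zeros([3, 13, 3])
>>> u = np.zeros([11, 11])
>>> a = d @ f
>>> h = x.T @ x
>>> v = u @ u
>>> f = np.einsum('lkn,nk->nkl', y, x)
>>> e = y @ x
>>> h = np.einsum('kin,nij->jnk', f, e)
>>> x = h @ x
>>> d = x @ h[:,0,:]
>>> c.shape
(5, 23)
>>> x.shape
(13, 3, 13)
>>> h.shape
(13, 3, 3)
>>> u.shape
(11, 11)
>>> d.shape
(13, 3, 3)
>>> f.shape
(3, 13, 3)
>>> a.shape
(23, 5)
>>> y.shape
(3, 13, 3)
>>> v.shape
(11, 11)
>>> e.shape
(3, 13, 13)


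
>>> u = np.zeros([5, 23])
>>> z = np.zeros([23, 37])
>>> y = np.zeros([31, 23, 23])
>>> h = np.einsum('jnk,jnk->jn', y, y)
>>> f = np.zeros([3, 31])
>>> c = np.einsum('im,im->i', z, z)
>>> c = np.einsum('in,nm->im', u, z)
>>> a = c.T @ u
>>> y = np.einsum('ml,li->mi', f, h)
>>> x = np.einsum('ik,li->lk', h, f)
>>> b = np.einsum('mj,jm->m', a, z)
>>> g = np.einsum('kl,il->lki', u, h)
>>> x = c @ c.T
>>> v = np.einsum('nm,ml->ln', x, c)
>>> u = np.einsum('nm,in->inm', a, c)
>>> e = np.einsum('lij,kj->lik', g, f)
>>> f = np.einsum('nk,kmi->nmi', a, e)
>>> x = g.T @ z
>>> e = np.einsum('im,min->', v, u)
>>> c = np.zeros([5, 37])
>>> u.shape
(5, 37, 23)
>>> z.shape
(23, 37)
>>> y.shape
(3, 23)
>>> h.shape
(31, 23)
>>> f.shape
(37, 5, 3)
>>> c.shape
(5, 37)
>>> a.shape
(37, 23)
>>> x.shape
(31, 5, 37)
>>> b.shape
(37,)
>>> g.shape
(23, 5, 31)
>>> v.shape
(37, 5)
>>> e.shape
()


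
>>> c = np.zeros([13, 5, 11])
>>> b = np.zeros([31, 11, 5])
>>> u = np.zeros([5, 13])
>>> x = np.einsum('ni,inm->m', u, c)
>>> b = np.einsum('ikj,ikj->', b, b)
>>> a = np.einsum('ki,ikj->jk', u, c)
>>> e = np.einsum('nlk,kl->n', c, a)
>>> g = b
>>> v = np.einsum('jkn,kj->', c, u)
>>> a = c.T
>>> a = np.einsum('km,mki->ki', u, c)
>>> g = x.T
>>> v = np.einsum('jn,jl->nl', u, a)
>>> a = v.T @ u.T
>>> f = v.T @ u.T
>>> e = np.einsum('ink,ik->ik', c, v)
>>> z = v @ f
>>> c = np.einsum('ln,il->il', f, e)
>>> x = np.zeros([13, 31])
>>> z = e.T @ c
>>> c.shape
(13, 11)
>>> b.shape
()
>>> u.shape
(5, 13)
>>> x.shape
(13, 31)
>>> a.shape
(11, 5)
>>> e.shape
(13, 11)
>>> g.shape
(11,)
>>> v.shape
(13, 11)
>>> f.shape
(11, 5)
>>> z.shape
(11, 11)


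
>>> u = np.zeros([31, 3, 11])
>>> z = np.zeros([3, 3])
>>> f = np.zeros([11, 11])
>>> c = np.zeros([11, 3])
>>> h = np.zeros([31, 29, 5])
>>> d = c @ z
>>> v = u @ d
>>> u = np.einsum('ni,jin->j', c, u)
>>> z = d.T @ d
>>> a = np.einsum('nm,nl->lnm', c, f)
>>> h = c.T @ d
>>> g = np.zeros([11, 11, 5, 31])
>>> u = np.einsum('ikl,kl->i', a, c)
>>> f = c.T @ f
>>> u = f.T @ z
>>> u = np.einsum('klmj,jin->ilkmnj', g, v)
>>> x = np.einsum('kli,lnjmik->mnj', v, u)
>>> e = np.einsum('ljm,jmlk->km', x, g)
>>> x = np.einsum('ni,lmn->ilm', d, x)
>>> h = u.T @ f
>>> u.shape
(3, 11, 11, 5, 3, 31)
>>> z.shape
(3, 3)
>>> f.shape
(3, 11)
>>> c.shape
(11, 3)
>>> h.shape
(31, 3, 5, 11, 11, 11)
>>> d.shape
(11, 3)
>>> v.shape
(31, 3, 3)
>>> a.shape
(11, 11, 3)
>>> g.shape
(11, 11, 5, 31)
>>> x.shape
(3, 5, 11)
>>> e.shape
(31, 11)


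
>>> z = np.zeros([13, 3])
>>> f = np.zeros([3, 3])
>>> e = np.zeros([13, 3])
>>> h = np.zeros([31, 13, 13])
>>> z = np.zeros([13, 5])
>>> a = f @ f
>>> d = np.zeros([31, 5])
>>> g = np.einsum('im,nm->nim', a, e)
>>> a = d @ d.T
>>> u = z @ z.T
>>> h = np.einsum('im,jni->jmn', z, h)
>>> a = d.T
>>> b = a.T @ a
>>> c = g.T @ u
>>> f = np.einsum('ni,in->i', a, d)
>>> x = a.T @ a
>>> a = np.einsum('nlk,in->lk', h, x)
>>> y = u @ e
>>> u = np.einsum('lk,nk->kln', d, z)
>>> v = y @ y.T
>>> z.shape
(13, 5)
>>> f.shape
(31,)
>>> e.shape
(13, 3)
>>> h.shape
(31, 5, 13)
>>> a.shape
(5, 13)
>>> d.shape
(31, 5)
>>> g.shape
(13, 3, 3)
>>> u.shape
(5, 31, 13)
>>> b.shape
(31, 31)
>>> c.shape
(3, 3, 13)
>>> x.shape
(31, 31)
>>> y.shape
(13, 3)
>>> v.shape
(13, 13)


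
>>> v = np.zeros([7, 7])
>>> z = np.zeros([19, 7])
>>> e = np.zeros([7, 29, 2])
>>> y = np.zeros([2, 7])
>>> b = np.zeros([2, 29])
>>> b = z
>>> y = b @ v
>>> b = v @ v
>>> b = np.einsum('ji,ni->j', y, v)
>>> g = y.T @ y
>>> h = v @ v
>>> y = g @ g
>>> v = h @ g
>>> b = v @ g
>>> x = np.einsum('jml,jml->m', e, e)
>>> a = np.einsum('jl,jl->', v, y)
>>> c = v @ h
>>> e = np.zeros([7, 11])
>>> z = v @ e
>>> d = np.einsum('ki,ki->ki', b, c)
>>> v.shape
(7, 7)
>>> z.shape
(7, 11)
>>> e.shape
(7, 11)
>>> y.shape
(7, 7)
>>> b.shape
(7, 7)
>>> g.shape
(7, 7)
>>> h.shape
(7, 7)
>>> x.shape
(29,)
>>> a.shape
()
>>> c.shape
(7, 7)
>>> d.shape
(7, 7)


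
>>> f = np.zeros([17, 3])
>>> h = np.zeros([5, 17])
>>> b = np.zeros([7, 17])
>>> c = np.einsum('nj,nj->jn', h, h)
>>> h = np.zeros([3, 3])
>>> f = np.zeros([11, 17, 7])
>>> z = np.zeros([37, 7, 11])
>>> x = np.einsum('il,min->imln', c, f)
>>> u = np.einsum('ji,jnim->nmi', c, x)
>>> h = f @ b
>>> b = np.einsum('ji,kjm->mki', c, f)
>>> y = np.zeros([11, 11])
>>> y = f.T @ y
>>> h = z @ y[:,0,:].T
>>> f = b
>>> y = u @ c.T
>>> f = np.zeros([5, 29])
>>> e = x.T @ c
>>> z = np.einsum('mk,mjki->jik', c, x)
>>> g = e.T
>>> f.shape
(5, 29)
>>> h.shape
(37, 7, 7)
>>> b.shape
(7, 11, 5)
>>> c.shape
(17, 5)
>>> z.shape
(11, 7, 5)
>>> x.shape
(17, 11, 5, 7)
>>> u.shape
(11, 7, 5)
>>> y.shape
(11, 7, 17)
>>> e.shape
(7, 5, 11, 5)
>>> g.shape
(5, 11, 5, 7)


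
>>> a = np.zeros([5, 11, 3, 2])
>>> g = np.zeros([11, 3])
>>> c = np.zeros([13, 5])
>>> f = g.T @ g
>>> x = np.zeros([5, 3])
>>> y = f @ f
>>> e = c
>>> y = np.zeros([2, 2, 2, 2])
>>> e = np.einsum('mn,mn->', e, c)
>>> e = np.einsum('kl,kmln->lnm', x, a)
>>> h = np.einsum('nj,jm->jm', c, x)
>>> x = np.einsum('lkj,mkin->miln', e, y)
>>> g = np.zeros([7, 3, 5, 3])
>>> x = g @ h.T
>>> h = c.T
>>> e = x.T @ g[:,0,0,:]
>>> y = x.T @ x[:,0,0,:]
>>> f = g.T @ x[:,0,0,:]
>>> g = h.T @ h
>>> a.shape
(5, 11, 3, 2)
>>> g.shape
(13, 13)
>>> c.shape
(13, 5)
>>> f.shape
(3, 5, 3, 5)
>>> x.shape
(7, 3, 5, 5)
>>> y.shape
(5, 5, 3, 5)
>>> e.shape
(5, 5, 3, 3)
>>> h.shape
(5, 13)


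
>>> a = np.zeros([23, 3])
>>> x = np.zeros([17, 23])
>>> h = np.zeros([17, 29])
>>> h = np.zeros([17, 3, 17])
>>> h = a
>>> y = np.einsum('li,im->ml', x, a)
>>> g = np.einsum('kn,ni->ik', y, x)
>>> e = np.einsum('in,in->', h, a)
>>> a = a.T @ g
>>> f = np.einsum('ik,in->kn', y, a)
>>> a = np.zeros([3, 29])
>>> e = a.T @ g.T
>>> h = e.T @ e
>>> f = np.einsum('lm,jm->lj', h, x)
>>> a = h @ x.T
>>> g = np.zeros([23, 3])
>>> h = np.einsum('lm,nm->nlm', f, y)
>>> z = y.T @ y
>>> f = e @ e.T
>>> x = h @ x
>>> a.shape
(23, 17)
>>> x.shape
(3, 23, 23)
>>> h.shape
(3, 23, 17)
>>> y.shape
(3, 17)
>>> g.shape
(23, 3)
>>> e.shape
(29, 23)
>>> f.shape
(29, 29)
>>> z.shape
(17, 17)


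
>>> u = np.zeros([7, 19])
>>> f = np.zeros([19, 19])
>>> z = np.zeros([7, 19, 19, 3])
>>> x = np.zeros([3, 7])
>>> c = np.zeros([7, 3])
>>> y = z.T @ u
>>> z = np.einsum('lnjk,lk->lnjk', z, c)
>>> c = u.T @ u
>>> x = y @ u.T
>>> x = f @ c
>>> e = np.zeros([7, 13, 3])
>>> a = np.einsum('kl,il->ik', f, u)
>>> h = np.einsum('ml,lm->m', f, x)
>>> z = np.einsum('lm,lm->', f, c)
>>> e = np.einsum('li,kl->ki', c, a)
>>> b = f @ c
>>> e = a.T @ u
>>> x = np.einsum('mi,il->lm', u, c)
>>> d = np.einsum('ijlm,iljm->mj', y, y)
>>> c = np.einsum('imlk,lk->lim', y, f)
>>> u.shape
(7, 19)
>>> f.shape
(19, 19)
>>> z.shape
()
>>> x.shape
(19, 7)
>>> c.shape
(19, 3, 19)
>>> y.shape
(3, 19, 19, 19)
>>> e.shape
(19, 19)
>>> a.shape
(7, 19)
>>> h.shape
(19,)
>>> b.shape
(19, 19)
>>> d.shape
(19, 19)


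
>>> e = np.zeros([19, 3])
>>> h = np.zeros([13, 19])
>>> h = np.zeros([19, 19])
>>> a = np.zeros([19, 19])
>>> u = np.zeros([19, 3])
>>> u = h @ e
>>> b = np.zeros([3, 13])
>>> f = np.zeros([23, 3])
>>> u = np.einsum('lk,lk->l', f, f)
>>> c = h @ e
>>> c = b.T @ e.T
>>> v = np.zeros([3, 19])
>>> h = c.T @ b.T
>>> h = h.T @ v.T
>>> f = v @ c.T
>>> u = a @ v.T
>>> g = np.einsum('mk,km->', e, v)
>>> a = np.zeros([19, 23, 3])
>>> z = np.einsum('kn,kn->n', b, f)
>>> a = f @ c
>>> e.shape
(19, 3)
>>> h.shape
(3, 3)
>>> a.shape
(3, 19)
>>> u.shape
(19, 3)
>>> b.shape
(3, 13)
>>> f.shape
(3, 13)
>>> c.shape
(13, 19)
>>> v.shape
(3, 19)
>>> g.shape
()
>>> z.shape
(13,)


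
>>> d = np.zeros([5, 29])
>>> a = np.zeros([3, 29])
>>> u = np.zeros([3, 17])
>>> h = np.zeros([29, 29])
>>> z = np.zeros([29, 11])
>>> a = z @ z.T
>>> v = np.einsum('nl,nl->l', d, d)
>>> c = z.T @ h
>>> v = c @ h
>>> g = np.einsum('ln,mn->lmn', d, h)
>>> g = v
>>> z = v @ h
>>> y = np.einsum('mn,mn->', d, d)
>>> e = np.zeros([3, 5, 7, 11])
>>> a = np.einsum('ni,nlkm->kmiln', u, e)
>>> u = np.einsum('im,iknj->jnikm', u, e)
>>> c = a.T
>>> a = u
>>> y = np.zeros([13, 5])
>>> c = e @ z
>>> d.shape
(5, 29)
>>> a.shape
(11, 7, 3, 5, 17)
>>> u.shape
(11, 7, 3, 5, 17)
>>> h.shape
(29, 29)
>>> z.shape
(11, 29)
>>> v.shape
(11, 29)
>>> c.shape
(3, 5, 7, 29)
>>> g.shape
(11, 29)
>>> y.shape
(13, 5)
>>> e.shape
(3, 5, 7, 11)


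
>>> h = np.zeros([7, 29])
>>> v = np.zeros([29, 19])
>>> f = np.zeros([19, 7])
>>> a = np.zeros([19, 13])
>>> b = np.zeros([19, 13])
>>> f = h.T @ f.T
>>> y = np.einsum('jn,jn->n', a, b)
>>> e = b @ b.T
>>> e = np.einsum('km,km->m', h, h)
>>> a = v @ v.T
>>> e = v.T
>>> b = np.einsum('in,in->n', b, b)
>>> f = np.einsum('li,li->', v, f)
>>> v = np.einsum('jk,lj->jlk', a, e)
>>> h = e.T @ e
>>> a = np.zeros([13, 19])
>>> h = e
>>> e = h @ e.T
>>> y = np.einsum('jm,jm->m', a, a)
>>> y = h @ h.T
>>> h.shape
(19, 29)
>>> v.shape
(29, 19, 29)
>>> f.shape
()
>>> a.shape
(13, 19)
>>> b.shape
(13,)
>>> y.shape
(19, 19)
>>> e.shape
(19, 19)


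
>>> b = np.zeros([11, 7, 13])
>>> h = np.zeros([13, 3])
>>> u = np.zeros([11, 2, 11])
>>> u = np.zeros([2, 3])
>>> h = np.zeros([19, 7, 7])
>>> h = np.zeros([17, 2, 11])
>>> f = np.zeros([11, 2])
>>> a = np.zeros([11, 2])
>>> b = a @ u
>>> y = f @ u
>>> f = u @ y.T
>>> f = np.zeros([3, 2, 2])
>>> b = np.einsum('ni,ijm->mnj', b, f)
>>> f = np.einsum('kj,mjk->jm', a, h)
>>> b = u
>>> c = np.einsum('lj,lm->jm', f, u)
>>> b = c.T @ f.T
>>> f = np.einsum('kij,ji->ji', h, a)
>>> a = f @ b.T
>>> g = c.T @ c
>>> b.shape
(3, 2)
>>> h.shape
(17, 2, 11)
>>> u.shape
(2, 3)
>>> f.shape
(11, 2)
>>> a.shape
(11, 3)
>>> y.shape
(11, 3)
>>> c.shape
(17, 3)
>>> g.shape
(3, 3)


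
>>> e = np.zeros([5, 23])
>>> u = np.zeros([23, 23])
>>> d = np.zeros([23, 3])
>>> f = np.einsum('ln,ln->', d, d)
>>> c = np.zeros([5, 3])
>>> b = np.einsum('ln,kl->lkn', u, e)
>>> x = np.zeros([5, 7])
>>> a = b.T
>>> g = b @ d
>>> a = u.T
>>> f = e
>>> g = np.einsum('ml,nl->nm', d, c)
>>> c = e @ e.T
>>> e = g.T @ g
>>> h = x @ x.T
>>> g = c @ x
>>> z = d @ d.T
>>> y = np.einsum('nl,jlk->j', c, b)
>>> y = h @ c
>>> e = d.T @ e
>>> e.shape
(3, 23)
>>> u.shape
(23, 23)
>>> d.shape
(23, 3)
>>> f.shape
(5, 23)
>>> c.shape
(5, 5)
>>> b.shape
(23, 5, 23)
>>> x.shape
(5, 7)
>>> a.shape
(23, 23)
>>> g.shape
(5, 7)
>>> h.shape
(5, 5)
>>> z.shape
(23, 23)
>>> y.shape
(5, 5)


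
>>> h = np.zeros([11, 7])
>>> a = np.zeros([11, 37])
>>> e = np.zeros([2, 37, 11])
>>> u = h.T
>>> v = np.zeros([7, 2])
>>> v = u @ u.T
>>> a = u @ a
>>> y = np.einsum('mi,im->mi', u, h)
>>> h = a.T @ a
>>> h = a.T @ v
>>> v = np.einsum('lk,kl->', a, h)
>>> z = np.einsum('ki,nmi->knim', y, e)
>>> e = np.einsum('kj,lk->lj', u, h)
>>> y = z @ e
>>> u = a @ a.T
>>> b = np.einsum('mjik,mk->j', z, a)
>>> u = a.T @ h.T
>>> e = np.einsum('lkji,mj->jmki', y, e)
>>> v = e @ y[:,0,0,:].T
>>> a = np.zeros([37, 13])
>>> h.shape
(37, 7)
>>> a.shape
(37, 13)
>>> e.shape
(11, 37, 2, 11)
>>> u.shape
(37, 37)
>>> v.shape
(11, 37, 2, 7)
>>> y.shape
(7, 2, 11, 11)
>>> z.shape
(7, 2, 11, 37)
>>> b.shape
(2,)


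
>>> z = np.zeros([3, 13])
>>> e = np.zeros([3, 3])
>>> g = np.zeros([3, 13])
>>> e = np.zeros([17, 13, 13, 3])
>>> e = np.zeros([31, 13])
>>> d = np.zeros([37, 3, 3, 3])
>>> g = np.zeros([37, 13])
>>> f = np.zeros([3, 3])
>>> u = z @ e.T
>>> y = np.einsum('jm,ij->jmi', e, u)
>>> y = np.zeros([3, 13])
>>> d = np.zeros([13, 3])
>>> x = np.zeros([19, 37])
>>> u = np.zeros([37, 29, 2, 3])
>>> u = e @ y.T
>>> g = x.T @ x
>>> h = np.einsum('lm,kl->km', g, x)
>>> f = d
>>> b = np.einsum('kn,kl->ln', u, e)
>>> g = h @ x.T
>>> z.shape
(3, 13)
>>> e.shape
(31, 13)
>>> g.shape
(19, 19)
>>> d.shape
(13, 3)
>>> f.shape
(13, 3)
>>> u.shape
(31, 3)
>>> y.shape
(3, 13)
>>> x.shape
(19, 37)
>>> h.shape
(19, 37)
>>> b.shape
(13, 3)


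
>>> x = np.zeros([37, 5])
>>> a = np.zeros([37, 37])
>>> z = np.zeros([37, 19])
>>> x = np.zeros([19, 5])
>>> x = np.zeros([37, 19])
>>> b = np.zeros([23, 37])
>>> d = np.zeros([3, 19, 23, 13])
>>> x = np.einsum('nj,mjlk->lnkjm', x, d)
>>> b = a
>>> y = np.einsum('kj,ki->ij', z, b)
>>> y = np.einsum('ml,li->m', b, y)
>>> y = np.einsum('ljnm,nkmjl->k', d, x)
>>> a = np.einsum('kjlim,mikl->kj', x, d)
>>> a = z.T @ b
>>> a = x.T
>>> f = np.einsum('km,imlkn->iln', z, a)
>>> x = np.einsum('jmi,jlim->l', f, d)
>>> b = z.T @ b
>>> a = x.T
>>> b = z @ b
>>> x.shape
(19,)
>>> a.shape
(19,)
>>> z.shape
(37, 19)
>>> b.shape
(37, 37)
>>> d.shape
(3, 19, 23, 13)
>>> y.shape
(37,)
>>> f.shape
(3, 13, 23)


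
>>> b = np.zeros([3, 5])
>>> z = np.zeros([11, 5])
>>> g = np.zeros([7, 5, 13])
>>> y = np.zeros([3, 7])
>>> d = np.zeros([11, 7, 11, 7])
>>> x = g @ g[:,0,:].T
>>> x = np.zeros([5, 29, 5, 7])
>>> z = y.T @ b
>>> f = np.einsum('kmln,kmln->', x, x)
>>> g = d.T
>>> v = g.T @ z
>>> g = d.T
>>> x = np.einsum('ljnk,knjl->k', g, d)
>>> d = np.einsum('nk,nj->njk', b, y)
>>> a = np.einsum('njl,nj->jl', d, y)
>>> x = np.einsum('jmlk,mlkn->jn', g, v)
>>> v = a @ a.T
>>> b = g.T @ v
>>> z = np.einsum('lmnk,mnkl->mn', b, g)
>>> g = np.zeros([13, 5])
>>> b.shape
(11, 7, 11, 7)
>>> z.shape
(7, 11)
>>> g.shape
(13, 5)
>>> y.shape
(3, 7)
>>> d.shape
(3, 7, 5)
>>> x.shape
(7, 5)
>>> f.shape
()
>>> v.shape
(7, 7)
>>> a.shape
(7, 5)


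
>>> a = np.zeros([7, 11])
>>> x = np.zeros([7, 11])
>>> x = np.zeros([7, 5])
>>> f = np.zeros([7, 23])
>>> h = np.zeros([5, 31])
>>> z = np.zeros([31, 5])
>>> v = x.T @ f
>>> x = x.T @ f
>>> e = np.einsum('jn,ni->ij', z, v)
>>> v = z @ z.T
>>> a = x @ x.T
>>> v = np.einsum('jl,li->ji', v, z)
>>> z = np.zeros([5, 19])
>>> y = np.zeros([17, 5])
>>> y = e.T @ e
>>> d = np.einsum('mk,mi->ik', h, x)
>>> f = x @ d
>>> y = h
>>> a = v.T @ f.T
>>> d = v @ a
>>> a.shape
(5, 5)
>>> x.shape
(5, 23)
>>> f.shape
(5, 31)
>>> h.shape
(5, 31)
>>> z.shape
(5, 19)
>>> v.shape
(31, 5)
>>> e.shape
(23, 31)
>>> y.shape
(5, 31)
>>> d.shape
(31, 5)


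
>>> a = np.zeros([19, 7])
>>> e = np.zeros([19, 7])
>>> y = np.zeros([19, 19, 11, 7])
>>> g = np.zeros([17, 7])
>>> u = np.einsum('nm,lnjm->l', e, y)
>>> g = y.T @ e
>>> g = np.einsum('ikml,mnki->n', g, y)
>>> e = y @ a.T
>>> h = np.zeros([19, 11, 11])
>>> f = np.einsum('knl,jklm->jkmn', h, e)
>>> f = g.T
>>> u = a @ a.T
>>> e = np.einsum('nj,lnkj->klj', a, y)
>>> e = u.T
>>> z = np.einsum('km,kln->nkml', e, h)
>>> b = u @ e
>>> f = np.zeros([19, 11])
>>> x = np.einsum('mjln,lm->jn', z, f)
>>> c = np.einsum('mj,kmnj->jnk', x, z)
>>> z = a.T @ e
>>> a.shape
(19, 7)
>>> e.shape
(19, 19)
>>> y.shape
(19, 19, 11, 7)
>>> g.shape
(19,)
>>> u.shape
(19, 19)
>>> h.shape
(19, 11, 11)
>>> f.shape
(19, 11)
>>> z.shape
(7, 19)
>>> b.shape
(19, 19)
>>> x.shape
(19, 11)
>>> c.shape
(11, 19, 11)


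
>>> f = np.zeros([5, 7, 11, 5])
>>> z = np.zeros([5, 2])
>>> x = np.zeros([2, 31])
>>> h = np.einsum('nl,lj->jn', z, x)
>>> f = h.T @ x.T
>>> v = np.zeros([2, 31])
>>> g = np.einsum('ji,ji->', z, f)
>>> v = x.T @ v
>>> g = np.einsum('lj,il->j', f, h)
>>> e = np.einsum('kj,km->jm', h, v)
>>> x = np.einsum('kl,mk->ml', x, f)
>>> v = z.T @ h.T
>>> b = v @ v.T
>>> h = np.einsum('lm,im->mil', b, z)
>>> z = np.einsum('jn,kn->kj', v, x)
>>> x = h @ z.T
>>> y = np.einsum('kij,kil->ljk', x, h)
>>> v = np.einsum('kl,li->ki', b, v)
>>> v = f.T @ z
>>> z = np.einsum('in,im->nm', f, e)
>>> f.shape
(5, 2)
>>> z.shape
(2, 31)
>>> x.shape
(2, 5, 5)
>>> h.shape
(2, 5, 2)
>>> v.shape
(2, 2)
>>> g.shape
(2,)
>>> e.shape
(5, 31)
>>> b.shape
(2, 2)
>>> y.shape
(2, 5, 2)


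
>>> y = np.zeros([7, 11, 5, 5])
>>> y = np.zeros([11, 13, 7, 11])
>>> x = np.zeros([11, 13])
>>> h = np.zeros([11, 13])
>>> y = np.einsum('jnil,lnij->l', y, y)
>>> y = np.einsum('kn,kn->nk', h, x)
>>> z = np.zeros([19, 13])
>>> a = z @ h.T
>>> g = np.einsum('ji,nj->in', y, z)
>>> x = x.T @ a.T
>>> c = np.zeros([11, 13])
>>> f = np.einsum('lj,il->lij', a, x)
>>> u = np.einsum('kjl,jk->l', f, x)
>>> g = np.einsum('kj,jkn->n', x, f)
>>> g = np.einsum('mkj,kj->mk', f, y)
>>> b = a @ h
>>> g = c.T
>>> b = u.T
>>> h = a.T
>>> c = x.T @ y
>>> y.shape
(13, 11)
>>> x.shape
(13, 19)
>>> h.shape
(11, 19)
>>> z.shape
(19, 13)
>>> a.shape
(19, 11)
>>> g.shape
(13, 11)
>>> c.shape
(19, 11)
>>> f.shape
(19, 13, 11)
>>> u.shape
(11,)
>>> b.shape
(11,)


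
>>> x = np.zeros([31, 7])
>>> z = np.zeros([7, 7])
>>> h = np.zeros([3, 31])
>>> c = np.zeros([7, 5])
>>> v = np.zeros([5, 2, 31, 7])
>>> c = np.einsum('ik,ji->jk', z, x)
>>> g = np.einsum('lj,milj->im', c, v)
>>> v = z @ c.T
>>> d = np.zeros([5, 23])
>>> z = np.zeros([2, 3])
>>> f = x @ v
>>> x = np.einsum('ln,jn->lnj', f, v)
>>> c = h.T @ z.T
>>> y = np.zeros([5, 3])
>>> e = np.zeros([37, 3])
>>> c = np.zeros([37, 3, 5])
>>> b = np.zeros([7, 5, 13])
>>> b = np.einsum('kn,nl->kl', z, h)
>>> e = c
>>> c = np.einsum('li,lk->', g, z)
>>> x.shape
(31, 31, 7)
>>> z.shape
(2, 3)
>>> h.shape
(3, 31)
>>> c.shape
()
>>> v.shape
(7, 31)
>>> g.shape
(2, 5)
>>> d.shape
(5, 23)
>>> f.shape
(31, 31)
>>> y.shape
(5, 3)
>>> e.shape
(37, 3, 5)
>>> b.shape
(2, 31)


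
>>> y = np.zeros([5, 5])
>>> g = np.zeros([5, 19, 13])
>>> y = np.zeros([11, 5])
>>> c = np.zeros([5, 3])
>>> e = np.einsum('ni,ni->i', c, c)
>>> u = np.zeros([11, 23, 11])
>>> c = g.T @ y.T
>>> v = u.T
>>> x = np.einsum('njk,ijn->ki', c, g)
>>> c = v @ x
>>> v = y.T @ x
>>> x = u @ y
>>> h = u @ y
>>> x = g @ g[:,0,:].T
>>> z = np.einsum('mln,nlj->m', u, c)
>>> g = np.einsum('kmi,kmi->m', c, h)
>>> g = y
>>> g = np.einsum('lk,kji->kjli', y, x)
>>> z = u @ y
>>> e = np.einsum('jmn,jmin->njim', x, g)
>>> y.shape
(11, 5)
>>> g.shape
(5, 19, 11, 5)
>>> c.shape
(11, 23, 5)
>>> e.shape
(5, 5, 11, 19)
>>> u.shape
(11, 23, 11)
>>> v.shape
(5, 5)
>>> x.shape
(5, 19, 5)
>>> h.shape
(11, 23, 5)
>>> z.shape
(11, 23, 5)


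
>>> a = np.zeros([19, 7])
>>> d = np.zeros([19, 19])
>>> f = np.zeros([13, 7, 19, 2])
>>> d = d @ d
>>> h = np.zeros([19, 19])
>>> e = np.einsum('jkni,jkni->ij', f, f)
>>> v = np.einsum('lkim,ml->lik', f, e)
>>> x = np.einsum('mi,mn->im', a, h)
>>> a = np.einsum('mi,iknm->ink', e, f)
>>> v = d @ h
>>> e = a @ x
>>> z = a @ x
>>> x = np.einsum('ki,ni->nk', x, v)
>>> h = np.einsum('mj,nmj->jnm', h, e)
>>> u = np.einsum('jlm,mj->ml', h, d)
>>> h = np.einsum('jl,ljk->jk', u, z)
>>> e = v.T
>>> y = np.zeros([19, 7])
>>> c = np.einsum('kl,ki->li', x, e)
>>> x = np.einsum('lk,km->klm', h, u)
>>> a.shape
(13, 19, 7)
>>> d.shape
(19, 19)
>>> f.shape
(13, 7, 19, 2)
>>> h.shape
(19, 19)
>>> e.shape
(19, 19)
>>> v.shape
(19, 19)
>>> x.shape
(19, 19, 13)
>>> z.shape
(13, 19, 19)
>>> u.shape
(19, 13)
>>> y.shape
(19, 7)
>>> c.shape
(7, 19)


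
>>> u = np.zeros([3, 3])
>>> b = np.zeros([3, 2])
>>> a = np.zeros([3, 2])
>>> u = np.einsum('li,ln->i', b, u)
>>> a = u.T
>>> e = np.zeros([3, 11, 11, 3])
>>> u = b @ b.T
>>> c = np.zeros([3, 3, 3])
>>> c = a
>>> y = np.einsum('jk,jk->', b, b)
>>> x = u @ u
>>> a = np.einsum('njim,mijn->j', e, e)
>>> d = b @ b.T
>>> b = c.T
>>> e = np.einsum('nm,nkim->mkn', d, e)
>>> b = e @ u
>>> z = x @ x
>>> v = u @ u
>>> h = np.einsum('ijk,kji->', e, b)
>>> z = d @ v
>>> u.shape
(3, 3)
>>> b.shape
(3, 11, 3)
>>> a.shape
(11,)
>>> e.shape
(3, 11, 3)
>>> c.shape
(2,)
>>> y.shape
()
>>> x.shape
(3, 3)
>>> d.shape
(3, 3)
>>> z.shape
(3, 3)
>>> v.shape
(3, 3)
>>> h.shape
()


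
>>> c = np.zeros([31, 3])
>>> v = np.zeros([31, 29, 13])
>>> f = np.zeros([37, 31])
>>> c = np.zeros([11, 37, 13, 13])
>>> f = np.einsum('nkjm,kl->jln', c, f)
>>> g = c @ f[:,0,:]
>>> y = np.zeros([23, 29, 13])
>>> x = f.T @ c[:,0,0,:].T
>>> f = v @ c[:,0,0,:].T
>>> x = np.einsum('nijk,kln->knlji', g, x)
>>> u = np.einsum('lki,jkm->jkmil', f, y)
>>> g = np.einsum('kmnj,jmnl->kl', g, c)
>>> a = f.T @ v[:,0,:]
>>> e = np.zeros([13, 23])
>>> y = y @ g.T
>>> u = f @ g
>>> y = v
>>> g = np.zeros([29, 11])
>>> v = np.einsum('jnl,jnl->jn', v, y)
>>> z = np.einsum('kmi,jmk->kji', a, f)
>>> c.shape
(11, 37, 13, 13)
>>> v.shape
(31, 29)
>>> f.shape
(31, 29, 11)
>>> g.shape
(29, 11)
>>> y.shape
(31, 29, 13)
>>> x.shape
(11, 11, 31, 13, 37)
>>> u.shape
(31, 29, 13)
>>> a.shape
(11, 29, 13)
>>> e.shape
(13, 23)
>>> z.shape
(11, 31, 13)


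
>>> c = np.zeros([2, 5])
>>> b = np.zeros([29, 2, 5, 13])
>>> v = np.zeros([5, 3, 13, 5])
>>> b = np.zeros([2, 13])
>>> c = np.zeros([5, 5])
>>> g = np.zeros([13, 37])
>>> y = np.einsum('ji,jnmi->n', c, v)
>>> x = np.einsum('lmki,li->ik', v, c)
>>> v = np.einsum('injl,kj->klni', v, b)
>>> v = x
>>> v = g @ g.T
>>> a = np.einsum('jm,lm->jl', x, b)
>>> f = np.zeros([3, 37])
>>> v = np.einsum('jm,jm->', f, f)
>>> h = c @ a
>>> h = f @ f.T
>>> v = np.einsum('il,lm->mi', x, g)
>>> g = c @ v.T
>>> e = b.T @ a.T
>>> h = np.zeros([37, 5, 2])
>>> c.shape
(5, 5)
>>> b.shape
(2, 13)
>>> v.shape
(37, 5)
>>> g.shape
(5, 37)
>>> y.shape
(3,)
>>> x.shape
(5, 13)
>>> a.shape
(5, 2)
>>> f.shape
(3, 37)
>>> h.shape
(37, 5, 2)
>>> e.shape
(13, 5)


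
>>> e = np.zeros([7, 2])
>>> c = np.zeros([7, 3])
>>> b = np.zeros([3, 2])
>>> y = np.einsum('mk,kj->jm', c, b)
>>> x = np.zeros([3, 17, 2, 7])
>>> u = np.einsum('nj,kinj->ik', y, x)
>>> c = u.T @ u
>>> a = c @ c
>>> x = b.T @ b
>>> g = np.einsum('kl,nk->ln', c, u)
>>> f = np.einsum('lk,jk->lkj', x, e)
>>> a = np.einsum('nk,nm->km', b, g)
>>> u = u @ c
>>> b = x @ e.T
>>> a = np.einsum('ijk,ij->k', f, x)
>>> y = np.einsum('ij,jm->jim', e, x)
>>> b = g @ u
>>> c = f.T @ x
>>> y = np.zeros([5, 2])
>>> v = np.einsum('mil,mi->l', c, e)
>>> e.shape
(7, 2)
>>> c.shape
(7, 2, 2)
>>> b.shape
(3, 3)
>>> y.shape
(5, 2)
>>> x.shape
(2, 2)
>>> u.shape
(17, 3)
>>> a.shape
(7,)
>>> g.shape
(3, 17)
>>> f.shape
(2, 2, 7)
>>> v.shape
(2,)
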